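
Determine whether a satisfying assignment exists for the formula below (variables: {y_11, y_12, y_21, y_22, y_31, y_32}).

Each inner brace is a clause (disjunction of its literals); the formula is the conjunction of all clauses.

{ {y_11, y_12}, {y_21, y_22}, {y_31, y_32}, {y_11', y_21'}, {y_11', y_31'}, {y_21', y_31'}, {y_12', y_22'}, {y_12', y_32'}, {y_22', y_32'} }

No

Suppose y_11 = 1.
(y_21') alone gives y_21 = 0.
(y_22) alone gives y_22 = 1.
(y_31') alone gives y_31 = 0.
(y_32) alone gives y_32 = 1.
That conflicts with the unit clause (y_32').
Undo y_11 and try y_11 = 0.
(y_12) alone gives y_12 = 1.
(y_22') alone gives y_22 = 0.
(y_21) alone gives y_21 = 1.
(y_31') alone gives y_31 = 0.
(y_32) alone gives y_32 = 1.
That conflicts with the unit clause (y_32').
Either choice for y_11 ends in contradiction.
No assignment satisfies every clause.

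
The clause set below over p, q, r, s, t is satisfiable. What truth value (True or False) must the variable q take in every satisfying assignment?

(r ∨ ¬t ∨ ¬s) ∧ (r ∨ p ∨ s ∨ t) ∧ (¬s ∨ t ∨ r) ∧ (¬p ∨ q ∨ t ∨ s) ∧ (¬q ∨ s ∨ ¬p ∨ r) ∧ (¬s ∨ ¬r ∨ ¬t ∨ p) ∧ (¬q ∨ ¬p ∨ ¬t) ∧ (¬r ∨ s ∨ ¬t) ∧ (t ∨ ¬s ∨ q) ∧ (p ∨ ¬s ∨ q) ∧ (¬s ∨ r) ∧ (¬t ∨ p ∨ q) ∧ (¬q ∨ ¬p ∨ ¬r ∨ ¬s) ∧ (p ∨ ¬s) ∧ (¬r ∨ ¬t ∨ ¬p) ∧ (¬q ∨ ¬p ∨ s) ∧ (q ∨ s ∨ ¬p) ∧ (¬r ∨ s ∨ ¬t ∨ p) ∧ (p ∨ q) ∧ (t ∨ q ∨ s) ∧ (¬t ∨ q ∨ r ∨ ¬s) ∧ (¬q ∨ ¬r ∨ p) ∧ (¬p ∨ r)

Suppose q = False.
From the singleton clause (p), p = True.
From the singleton clause (s), s = True.
From the singleton clause (t), t = True.
From the singleton clause (r), r = True.
That conflicts with the unit clause (¬r).
So every satisfying assignment has q = True.

True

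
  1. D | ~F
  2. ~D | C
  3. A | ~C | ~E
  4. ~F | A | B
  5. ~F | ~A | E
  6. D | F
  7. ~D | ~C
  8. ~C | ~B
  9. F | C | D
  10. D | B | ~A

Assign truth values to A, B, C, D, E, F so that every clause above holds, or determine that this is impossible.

UNSATISFIABLE

Suppose D = 1.
Unit clause (C) forces C = 1.
That conflicts with the unit clause (~C).
That branch fails; take D = 0 instead.
Unit clause (~F) forces F = 0.
That conflicts with the unit clause (F).
Both values of D lead to a conflict.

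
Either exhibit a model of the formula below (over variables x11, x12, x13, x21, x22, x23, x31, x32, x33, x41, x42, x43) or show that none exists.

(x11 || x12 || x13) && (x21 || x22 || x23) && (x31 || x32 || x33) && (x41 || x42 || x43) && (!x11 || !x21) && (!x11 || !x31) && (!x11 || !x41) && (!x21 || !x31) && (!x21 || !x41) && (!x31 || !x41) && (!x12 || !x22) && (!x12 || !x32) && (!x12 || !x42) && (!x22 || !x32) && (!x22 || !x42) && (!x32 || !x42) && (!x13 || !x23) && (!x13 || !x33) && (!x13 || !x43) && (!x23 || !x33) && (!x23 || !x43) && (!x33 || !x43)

Case x11 = false:
Case x12 = true:
Unit clause (!x22) forces x22 = false.
Unit clause (!x32) forces x32 = false.
Unit clause (!x42) forces x42 = false.
Case x21 = true:
Unit clause (!x31) forces x31 = false.
Unit clause (x33) forces x33 = true.
Unit clause (!x41) forces x41 = false.
Unit clause (x43) forces x43 = true.
But (!x43) is also a unit clause — contradiction.
Backtrack on x21: now try x21 = false.
Unit clause (x23) forces x23 = true.
Unit clause (!x13) forces x13 = false.
Unit clause (!x33) forces x33 = false.
Unit clause (x31) forces x31 = true.
Unit clause (!x41) forces x41 = false.
Unit clause (x43) forces x43 = true.
But (!x43) is also a unit clause — contradiction.
Either choice for x21 ends in contradiction.
Backtrack on x12: now try x12 = false.
Unit clause (x13) forces x13 = true.
Unit clause (!x23) forces x23 = false.
Unit clause (!x33) forces x33 = false.
Unit clause (!x43) forces x43 = false.
Case x21 = true:
Unit clause (!x31) forces x31 = false.
Unit clause (x32) forces x32 = true.
Unit clause (!x41) forces x41 = false.
Unit clause (x42) forces x42 = true.
But (!x42) is also a unit clause — contradiction.
Backtrack on x21: now try x21 = false.
Unit clause (x22) forces x22 = true.
Unit clause (!x32) forces x32 = false.
Unit clause (x31) forces x31 = true.
Unit clause (!x41) forces x41 = false.
Unit clause (x42) forces x42 = true.
But (!x42) is also a unit clause — contradiction.
Either choice for x21 ends in contradiction.
Either choice for x12 ends in contradiction.
Backtrack on x11: now try x11 = true.
Unit clause (!x21) forces x21 = false.
Unit clause (!x31) forces x31 = false.
Unit clause (!x41) forces x41 = false.
Case x22 = true:
Unit clause (!x12) forces x12 = false.
Unit clause (!x32) forces x32 = false.
Unit clause (x33) forces x33 = true.
Unit clause (!x42) forces x42 = false.
Unit clause (x43) forces x43 = true.
But (!x43) is also a unit clause — contradiction.
Backtrack on x22: now try x22 = false.
Unit clause (x23) forces x23 = true.
Unit clause (!x13) forces x13 = false.
Unit clause (!x33) forces x33 = false.
Unit clause (x32) forces x32 = true.
Unit clause (!x12) forces x12 = false.
Unit clause (!x42) forces x42 = false.
Unit clause (x43) forces x43 = true.
But (!x43) is also a unit clause — contradiction.
Either choice for x22 ends in contradiction.
Either choice for x11 ends in contradiction.

UNSATISFIABLE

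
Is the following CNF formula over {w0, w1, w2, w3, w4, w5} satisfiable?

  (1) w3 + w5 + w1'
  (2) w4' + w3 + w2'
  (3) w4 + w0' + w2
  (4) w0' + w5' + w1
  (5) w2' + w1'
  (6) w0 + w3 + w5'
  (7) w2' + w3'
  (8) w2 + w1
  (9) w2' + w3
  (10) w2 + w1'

No, unsatisfiable

Try w2 = 0.
(w1) alone gives w1 = 1.
But (w1') is also a unit clause — contradiction.
Backtrack on w2: now try w2 = 1.
(w1') alone gives w1 = 0.
(w3') alone gives w3 = 0.
But (w3) is also a unit clause — contradiction.
Either choice for w2 ends in contradiction.
No assignment satisfies every clause.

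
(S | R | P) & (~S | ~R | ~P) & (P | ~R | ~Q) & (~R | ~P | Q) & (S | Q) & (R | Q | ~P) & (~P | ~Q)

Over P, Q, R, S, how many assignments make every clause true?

There are 2^4 = 16 truth assignments over (P, Q, R, S).
Check each against the 7 clauses (columns in the order P, Q, R, S):
  F F F F  ✗ fails (S | R | P)
  F F F T  ✓ satisfies all
  F F T F  ✗ fails (S | Q)
  F F T T  ✓ satisfies all
  F T F F  ✗ fails (S | R | P)
  F T F T  ✓ satisfies all
  F T T F  ✗ fails (P | ~R | ~Q)
  F T T T  ✗ fails (P | ~R | ~Q)
  T F F F  ✗ fails (S | Q)
  T F F T  ✗ fails (R | Q | ~P)
  T F T F  ✗ fails (~R | ~P | Q)
  T F T T  ✗ fails (~S | ~R | ~P)
  T T F F  ✗ fails (~P | ~Q)
  T T F T  ✗ fails (~P | ~Q)
  T T T F  ✗ fails (~P | ~Q)
  T T T T  ✗ fails (~S | ~R | ~P)
3 of the 16 rows are models.

3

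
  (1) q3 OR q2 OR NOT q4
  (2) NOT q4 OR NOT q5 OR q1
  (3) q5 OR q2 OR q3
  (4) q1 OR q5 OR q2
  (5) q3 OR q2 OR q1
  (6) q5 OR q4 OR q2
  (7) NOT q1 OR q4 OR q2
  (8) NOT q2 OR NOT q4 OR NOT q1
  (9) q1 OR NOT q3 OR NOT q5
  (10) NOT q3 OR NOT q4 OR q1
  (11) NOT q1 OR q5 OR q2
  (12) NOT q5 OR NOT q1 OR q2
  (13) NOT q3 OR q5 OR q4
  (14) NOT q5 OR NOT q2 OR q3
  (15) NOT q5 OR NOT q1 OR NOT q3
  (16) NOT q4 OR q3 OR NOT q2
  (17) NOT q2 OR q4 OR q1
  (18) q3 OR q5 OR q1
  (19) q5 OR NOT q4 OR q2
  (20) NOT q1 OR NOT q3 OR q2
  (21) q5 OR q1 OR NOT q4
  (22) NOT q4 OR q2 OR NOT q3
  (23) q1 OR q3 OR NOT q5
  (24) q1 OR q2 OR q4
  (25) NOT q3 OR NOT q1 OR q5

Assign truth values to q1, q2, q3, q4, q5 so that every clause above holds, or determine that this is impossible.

q1 ↦ true; q2 ↦ true; q3 ↦ false; q4 ↦ false; q5 ↦ false

Branch on q3: set q3 = false.
Branch on q2: set q2 = true.
From the singleton clause (NOT q5), q5 = false.
From the singleton clause (NOT q4), q4 = false.
From the singleton clause (q1), q1 = true.
All clauses are satisfied.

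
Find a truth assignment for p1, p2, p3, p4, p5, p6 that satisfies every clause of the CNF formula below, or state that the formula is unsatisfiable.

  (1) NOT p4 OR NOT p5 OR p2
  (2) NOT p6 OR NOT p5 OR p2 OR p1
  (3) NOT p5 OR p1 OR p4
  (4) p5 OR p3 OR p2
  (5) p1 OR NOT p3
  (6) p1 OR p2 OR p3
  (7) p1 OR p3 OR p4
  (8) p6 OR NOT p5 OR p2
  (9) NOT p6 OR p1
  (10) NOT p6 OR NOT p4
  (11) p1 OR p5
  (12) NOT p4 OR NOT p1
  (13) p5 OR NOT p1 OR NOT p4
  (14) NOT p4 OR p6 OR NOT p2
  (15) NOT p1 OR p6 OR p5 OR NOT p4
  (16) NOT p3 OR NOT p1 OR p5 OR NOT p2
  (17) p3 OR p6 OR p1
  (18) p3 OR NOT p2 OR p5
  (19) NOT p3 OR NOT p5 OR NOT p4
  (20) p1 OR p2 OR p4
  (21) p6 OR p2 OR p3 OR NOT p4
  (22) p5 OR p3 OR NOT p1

p1: true,  p2: false,  p3: true,  p4: false,  p5: false,  p6: true

Suppose p1 = true.
The clause (NOT p4) is unit, so p4 = false.
Suppose p5 = false.
The clause (p3) is unit, so p3 = true.
The clause (NOT p2) is unit, so p2 = false.
All clauses hold; p6 can take either value.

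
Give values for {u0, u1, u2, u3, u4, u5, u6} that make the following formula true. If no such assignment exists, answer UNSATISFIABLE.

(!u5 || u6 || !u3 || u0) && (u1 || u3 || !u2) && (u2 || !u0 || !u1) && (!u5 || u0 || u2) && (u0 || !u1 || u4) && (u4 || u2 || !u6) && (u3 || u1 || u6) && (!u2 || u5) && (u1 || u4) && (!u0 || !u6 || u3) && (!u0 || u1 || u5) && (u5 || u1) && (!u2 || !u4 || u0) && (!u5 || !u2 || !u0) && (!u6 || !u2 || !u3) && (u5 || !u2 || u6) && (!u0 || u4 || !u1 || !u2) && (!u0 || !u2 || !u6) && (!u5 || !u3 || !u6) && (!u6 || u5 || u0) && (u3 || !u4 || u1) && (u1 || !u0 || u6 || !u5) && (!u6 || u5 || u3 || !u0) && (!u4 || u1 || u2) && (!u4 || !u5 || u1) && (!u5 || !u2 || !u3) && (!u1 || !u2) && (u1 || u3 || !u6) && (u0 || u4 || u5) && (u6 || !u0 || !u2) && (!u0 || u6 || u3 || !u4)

u0=false, u1=true, u2=false, u3=false, u4=true, u5=false, u6=false

Case u2 = false:
Case u0 = false:
Unit clause (!u5) forces u5 = false.
Unit clause (u1) forces u1 = true.
Unit clause (u4) forces u4 = true.
Unit clause (!u6) forces u6 = false.
No clause remains; u3 is free.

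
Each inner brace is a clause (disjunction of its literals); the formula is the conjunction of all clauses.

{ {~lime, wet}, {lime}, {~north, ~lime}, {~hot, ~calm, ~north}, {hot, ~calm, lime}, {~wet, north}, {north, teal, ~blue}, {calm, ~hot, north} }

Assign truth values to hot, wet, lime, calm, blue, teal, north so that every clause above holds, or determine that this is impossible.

Unit clause (lime) forces lime = 1.
Unit clause (wet) forces wet = 1.
Unit clause (~north) forces north = 0.
That conflicts with the unit clause (north).

UNSATISFIABLE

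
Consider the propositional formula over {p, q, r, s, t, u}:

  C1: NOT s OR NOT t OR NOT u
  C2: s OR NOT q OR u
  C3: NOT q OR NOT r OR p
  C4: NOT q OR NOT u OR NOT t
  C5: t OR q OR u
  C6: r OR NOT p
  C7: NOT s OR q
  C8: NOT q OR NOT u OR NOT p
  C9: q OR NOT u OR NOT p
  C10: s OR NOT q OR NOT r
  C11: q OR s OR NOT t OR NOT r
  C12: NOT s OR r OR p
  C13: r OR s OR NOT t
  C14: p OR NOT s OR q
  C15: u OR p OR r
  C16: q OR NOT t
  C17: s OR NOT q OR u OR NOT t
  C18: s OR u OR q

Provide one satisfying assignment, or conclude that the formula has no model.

Suppose r = true.
Suppose q = true.
Unit clause (p) forces p = true.
Unit clause (NOT u) forces u = false.
Unit clause (s) forces s = true.
Every clause is now satisfied; t is unconstrained.

p ↦ true, q ↦ true, r ↦ true, s ↦ true, t ↦ false, u ↦ false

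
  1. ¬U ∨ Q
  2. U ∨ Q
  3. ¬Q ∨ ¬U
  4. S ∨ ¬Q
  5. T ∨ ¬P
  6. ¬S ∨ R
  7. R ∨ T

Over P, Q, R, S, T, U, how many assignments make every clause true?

There are 2^6 = 64 truth assignments over (P, Q, R, S, T, U).
Split on T. With T = True, the clauses containing T are satisfied and ¬T drops from the rest; 2 of the 2^5 = 32 assignments to the other variables satisfy what remains.
With T = False, by the same count on the reduced clause set, 1 assignment works.
(One model: P=F, Q=T, R=T, S=T, T=F, U=F.)
Total: 2 + 1 = 3.

3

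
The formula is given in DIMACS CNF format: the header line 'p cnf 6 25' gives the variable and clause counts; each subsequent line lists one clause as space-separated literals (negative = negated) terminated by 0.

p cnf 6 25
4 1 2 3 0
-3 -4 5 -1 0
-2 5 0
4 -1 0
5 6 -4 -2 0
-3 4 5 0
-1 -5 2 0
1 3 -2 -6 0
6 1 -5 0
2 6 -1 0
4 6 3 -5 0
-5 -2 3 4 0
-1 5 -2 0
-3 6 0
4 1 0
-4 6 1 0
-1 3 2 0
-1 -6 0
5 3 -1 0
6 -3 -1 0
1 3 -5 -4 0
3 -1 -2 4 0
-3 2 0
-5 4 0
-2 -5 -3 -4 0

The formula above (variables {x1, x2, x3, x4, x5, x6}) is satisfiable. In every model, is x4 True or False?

Suppose x4 = False.
The clause (¬x1) is unit, so x1 = False.
That conflicts with the unit clause (x1).
So every satisfying assignment has x4 = True.

True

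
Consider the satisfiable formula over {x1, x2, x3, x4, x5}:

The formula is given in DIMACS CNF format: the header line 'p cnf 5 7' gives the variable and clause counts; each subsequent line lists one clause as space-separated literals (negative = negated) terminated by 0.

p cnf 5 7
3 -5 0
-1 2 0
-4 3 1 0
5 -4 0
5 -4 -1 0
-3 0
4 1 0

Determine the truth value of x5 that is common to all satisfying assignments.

False

Suppose x5 = True.
(x3) alone gives x3 = True.
That conflicts with the unit clause (¬x3).
So every satisfying assignment has x5 = False.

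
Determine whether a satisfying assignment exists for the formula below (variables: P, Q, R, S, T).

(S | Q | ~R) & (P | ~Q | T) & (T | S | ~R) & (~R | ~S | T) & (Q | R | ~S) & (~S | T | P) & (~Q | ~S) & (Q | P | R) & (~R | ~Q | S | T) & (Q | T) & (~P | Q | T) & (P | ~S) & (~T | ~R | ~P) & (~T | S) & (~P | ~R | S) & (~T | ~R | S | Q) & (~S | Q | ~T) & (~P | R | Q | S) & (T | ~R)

Yes, satisfiable

Branch on Q: set Q = 1.
(~S) alone gives S = 0.
(~T) alone gives T = 0.
(P) alone gives P = 1.
(~R) alone gives R = 0.
This assignment satisfies each clause.
A satisfying assignment: P: 1,  Q: 1,  R: 0,  S: 0,  T: 0.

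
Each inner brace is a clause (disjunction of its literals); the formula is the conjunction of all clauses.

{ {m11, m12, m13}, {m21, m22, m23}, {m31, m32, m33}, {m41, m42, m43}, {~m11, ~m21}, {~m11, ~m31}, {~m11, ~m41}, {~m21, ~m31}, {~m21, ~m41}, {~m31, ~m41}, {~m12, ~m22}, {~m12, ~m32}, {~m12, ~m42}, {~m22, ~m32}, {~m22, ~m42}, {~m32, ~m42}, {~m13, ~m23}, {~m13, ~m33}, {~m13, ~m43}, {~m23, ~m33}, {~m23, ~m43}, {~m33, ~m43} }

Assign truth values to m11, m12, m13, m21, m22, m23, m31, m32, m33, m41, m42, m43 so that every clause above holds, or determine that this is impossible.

Suppose m11 = 0.
Suppose m12 = 1.
The clause (~m22) is unit, so m22 = 0.
The clause (~m32) is unit, so m32 = 0.
The clause (~m42) is unit, so m42 = 0.
Suppose m21 = 1.
The clause (~m31) is unit, so m31 = 0.
The clause (m33) is unit, so m33 = 1.
The clause (~m41) is unit, so m41 = 0.
The clause (m43) is unit, so m43 = 1.
But (~m43) is also a unit clause — contradiction.
So m21 must be the other value — set m21 = 0.
The clause (m23) is unit, so m23 = 1.
The clause (~m13) is unit, so m13 = 0.
The clause (~m33) is unit, so m33 = 0.
The clause (m31) is unit, so m31 = 1.
The clause (~m41) is unit, so m41 = 0.
The clause (m43) is unit, so m43 = 1.
But (~m43) is also a unit clause — contradiction.
Both values of m21 lead to a conflict.
So m12 must be the other value — set m12 = 0.
The clause (m13) is unit, so m13 = 1.
The clause (~m23) is unit, so m23 = 0.
The clause (~m33) is unit, so m33 = 0.
The clause (~m43) is unit, so m43 = 0.
Suppose m21 = 1.
The clause (~m31) is unit, so m31 = 0.
The clause (m32) is unit, so m32 = 1.
The clause (~m41) is unit, so m41 = 0.
The clause (m42) is unit, so m42 = 1.
But (~m42) is also a unit clause — contradiction.
So m21 must be the other value — set m21 = 0.
The clause (m22) is unit, so m22 = 1.
The clause (~m32) is unit, so m32 = 0.
The clause (m31) is unit, so m31 = 1.
The clause (~m41) is unit, so m41 = 0.
The clause (m42) is unit, so m42 = 1.
But (~m42) is also a unit clause — contradiction.
Both values of m21 lead to a conflict.
Both values of m12 lead to a conflict.
So m11 must be the other value — set m11 = 1.
The clause (~m21) is unit, so m21 = 0.
The clause (~m31) is unit, so m31 = 0.
The clause (~m41) is unit, so m41 = 0.
Suppose m22 = 1.
The clause (~m12) is unit, so m12 = 0.
The clause (~m32) is unit, so m32 = 0.
The clause (m33) is unit, so m33 = 1.
The clause (~m42) is unit, so m42 = 0.
The clause (m43) is unit, so m43 = 1.
But (~m43) is also a unit clause — contradiction.
So m22 must be the other value — set m22 = 0.
The clause (m23) is unit, so m23 = 1.
The clause (~m13) is unit, so m13 = 0.
The clause (~m33) is unit, so m33 = 0.
The clause (m32) is unit, so m32 = 1.
The clause (~m12) is unit, so m12 = 0.
The clause (~m42) is unit, so m42 = 0.
The clause (m43) is unit, so m43 = 1.
But (~m43) is also a unit clause — contradiction.
Both values of m22 lead to a conflict.
Both values of m11 lead to a conflict.

UNSATISFIABLE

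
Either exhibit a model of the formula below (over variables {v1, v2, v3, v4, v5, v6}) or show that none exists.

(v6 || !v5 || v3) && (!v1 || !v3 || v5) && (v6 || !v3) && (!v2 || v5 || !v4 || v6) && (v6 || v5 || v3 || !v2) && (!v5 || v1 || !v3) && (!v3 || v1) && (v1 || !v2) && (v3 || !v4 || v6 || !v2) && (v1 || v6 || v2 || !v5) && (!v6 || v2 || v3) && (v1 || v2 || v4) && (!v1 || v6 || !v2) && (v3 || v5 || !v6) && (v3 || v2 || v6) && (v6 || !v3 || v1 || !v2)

Case v6 = true:
Case v3 = true:
Unit clause (v1) forces v1 = true.
Unit clause (v5) forces v5 = true.
No clause remains; v2, v4 are free.

v1=true; v2=true; v3=true; v4=true; v5=true; v6=true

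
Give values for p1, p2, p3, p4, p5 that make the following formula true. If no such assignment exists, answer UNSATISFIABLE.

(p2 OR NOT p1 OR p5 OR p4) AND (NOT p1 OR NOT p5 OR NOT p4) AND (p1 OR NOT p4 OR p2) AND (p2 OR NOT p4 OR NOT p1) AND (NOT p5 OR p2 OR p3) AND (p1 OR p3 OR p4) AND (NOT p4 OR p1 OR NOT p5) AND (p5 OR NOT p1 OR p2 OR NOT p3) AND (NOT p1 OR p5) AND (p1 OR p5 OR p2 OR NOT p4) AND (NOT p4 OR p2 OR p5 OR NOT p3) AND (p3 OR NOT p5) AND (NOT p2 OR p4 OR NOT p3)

p1 ↦ false,  p2 ↦ true,  p3 ↦ false,  p4 ↦ true,  p5 ↦ false

Suppose p1 = false.
Suppose p4 = true.
(p2) alone gives p2 = true.
(NOT p5) alone gives p5 = false.
No clause remains; p3 is free.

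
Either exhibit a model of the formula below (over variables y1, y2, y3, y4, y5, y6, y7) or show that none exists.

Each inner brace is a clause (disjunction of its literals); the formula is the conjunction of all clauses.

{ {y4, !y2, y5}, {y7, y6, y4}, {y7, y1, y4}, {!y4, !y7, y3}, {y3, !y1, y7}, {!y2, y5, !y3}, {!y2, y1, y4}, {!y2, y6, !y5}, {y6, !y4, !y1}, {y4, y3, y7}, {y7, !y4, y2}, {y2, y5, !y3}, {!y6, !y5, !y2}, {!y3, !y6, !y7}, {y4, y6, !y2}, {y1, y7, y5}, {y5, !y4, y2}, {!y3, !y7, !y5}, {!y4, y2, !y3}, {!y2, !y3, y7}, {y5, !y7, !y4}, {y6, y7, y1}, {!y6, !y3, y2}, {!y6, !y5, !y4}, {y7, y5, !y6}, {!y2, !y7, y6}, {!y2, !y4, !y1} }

y1=true; y2=false; y3=false; y4=false; y5=true; y6=true; y7=true

Case y4 = false:
Case y2 = false:
Case y7 = true:
Case y5 = true:
Unit clause (!y3) forces y3 = false.
Every clause is now satisfied; y1, y6 are unconstrained.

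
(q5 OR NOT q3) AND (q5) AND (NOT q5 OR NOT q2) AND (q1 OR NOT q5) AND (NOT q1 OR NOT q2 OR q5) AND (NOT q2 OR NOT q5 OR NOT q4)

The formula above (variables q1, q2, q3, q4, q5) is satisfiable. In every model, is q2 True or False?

Suppose q2 = true.
Unit clause (q5) forces q5 = true.
Now (NOT q5) is unsatisfied and unit — conflict.
So every satisfying assignment has q2 = False.

False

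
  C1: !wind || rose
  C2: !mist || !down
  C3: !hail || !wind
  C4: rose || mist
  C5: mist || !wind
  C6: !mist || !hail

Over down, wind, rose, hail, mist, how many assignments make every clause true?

There are 2^5 = 32 truth assignments over (down, wind, rose, hail, mist).
Split on wind. With wind = true, the clauses containing wind are satisfied and !wind drops from the rest; 1 of the 2^4 = 16 assignments to the other variables satisfy what remains.
With wind = false, by the same count on the reduced clause set, 6 assignments work.
Total: 1 + 6 = 7.

7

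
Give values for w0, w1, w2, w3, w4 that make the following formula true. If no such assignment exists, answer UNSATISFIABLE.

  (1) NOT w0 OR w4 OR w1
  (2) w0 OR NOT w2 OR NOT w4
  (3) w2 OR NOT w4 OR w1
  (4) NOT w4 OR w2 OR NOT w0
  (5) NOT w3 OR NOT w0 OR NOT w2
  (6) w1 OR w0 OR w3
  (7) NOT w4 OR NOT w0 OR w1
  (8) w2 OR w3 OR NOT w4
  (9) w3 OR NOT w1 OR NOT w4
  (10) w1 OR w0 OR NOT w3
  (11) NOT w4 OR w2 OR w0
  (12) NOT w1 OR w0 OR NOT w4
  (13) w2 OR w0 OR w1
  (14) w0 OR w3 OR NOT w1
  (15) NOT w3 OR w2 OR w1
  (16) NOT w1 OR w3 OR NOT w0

Try w0 = true.
Try w4 = false.
The clause (w1) is unit, so w1 = true.
The clause (w3) is unit, so w3 = true.
The clause (NOT w2) is unit, so w2 = false.
All clauses are satisfied.

w0 ↦ true; w1 ↦ true; w2 ↦ false; w3 ↦ true; w4 ↦ false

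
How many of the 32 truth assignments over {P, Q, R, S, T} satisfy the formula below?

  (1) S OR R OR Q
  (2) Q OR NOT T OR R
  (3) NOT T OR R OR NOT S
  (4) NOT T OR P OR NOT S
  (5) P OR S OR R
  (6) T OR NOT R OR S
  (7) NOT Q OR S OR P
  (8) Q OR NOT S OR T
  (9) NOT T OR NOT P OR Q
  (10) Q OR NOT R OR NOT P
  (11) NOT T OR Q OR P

There are 2^5 = 32 truth assignments over (P, Q, R, S, T).
Split on P. With P = true, the clauses containing P are satisfied and NOT P drops from the rest; 6 of the 2^4 = 16 assignments to the other variables satisfy what remains.
With P = false, by the same count on the reduced clause set, 2 assignments work.
(One model: P=F, Q=T, R=F, S=T, T=F.)
Total: 6 + 2 = 8.

8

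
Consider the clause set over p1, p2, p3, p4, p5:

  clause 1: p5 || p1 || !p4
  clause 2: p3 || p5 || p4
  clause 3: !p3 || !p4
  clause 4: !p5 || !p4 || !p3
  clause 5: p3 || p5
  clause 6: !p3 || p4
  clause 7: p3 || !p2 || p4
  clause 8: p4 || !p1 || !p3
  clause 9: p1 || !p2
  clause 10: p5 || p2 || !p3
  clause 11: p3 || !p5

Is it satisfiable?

Suppose p3 = false.
From the singleton clause (p5), p5 = true.
But (!p5) is also a unit clause — contradiction.
So p3 must be the other value — set p3 = true.
From the singleton clause (!p4), p4 = false.
But (p4) is also a unit clause — contradiction.
Either choice for p3 ends in contradiction.
No assignment satisfies every clause.

No, unsatisfiable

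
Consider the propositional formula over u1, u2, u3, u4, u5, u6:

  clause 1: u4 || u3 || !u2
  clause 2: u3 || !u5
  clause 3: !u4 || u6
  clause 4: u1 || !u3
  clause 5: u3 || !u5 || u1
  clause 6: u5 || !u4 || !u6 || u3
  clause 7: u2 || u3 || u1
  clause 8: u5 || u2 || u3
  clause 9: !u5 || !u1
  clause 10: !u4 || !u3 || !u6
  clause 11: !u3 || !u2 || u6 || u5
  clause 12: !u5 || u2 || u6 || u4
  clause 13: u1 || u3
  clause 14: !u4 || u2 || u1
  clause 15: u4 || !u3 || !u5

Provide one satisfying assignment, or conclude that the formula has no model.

u1 ↦ true, u2 ↦ false, u3 ↦ true, u4 ↦ false, u5 ↦ false, u6 ↦ false

Try u3 = true.
(u1) alone gives u1 = true.
(!u5) alone gives u5 = false.
Try u4 = false.
Try u2 = false.
All clauses hold; u6 can take either value.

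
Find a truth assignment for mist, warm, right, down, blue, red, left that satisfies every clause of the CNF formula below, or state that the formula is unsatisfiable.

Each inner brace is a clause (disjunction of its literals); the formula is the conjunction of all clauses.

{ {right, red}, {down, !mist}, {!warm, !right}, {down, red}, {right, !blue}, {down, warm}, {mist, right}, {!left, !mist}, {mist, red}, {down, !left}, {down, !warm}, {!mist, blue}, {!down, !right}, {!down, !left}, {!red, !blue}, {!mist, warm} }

Try right = true.
From the singleton clause (!warm), warm = false.
From the singleton clause (down), down = true.
But (!down) is also a unit clause — contradiction.
So right must be the other value — set right = false.
From the singleton clause (red), red = true.
From the singleton clause (!blue), blue = false.
From the singleton clause (mist), mist = true.
But (!mist) is also a unit clause — contradiction.
Either choice for right ends in contradiction.

UNSATISFIABLE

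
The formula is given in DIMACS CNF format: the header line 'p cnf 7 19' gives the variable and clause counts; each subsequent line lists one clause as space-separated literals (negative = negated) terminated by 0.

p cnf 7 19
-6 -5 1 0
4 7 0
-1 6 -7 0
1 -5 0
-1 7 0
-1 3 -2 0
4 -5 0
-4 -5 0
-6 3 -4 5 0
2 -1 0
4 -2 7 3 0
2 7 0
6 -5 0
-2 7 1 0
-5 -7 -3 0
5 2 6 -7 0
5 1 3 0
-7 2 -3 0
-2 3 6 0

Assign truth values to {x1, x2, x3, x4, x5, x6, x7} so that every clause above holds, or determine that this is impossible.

Suppose x4 = False.
Unit clause (x7) forces x7 = True.
Unit clause (¬x5) forces x5 = False.
Suppose x1 = True.
Unit clause (x6) forces x6 = True.
Unit clause (x2) forces x2 = True.
Unit clause (x3) forces x3 = True.
All clauses are satisfied.

x1=True, x2=True, x3=True, x4=False, x5=False, x6=True, x7=True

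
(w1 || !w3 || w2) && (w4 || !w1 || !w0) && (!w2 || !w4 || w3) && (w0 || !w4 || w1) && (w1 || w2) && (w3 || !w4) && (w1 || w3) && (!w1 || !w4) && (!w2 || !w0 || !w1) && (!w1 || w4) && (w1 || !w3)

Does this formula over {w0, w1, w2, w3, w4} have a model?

Unsatisfiable

Branch on w1: set w1 = true.
(!w4) alone gives w4 = false.
But (w4) is also a unit clause — contradiction.
Backtrack on w1: now try w1 = false.
(w2) alone gives w2 = true.
(w3) alone gives w3 = true.
But (!w3) is also a unit clause — contradiction.
Either choice for w1 ends in contradiction.
No assignment satisfies every clause.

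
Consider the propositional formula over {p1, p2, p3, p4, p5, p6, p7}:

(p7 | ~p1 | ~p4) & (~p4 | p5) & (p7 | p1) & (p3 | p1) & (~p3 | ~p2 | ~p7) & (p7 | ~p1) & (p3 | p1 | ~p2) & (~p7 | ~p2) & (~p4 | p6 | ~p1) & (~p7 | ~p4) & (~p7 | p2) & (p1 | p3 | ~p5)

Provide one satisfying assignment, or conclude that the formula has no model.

UNSATISFIABLE

Try p4 = 0.
Try p7 = 1.
Unit clause (~p2) forces p2 = 0.
That conflicts with the unit clause (p2).
Backtrack on p7: now try p7 = 0.
Unit clause (p1) forces p1 = 1.
That conflicts with the unit clause (~p1).
Neither p7 = 1 nor p7 = 0 works.
Backtrack on p4: now try p4 = 1.
Unit clause (p5) forces p5 = 1.
Unit clause (~p7) forces p7 = 0.
Unit clause (~p1) forces p1 = 0.
That conflicts with the unit clause (p1).
Neither p4 = 1 nor p4 = 0 works.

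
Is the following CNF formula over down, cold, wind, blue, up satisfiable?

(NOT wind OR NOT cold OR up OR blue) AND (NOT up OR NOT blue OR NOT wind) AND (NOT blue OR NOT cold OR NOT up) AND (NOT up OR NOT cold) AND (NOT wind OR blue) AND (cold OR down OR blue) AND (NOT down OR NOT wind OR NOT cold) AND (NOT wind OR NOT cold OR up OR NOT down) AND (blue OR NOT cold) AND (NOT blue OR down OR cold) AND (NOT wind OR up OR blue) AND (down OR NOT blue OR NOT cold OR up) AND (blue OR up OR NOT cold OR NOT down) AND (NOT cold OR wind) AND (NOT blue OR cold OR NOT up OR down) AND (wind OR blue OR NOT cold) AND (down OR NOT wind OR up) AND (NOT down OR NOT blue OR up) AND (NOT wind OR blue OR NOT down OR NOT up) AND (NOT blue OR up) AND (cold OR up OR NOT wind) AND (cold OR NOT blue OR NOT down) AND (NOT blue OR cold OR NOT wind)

Yes

Try up = true.
The clause (NOT cold) is unit, so cold = false.
Try blue = false.
The clause (NOT wind) is unit, so wind = false.
The clause (down) is unit, so down = true.
This assignment satisfies each clause.
A satisfying assignment: down=true,  cold=false,  wind=false,  blue=false,  up=true.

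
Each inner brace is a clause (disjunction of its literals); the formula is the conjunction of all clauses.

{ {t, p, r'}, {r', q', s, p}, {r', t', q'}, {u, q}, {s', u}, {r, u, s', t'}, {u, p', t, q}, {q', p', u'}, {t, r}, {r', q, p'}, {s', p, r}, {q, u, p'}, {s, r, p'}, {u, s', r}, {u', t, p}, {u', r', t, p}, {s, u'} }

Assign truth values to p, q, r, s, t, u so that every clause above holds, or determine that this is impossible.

Branch on u: set u = 1.
From the singleton clause (s), s = 1.
Branch on q: set q = 0.
Branch on t: set t = 1.
Branch on r: set r = 1.
From the singleton clause (p'), p = 0.
This assignment satisfies each clause.

p=0, q=0, r=1, s=1, t=1, u=1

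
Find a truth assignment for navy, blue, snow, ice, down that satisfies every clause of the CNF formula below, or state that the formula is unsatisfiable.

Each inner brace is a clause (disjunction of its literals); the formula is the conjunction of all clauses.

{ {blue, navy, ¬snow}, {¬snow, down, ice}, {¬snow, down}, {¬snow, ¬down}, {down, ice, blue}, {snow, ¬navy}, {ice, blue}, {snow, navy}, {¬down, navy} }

Case snow = False:
(¬navy) alone gives navy = False.
Now (navy) is unsatisfied and unit — conflict.
Undo snow and try snow = True.
(down) alone gives down = True.
Now (¬down) is unsatisfied and unit — conflict.
Both values of snow lead to a conflict.

UNSATISFIABLE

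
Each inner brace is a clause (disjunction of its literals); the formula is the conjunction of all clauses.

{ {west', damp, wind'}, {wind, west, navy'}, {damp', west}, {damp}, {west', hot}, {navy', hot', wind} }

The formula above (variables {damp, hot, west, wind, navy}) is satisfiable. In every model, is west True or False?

Suppose west = 0.
The clause (damp') is unit, so damp = 0.
That conflicts with the unit clause (damp).
So every satisfying assignment has west = True.

True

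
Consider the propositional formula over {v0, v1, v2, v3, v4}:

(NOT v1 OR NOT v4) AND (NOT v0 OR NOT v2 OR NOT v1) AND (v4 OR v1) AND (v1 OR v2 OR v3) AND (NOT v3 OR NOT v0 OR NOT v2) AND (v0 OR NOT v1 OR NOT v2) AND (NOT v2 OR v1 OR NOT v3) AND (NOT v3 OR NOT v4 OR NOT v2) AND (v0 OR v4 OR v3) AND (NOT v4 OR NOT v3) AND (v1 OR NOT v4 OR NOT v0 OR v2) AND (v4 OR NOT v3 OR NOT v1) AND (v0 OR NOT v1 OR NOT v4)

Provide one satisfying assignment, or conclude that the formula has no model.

Case v1 = false:
(v4) alone gives v4 = true.
(NOT v3) alone gives v3 = false.
(v2) alone gives v2 = true.
Every clause is now satisfied; v0 is unconstrained.

v0=true,  v1=false,  v2=true,  v3=false,  v4=true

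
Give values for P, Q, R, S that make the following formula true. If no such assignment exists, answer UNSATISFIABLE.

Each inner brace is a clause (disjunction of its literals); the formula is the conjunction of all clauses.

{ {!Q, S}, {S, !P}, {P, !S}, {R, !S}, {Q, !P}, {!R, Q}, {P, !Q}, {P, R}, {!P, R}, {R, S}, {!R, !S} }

UNSATISFIABLE

Branch on Q: set Q = false.
The clause (!P) is unit, so P = false.
The clause (!S) is unit, so S = false.
The clause (!R) is unit, so R = false.
But (R) is also a unit clause — contradiction.
Backtrack on Q: now try Q = true.
The clause (S) is unit, so S = true.
The clause (P) is unit, so P = true.
The clause (R) is unit, so R = true.
But (!R) is also a unit clause — contradiction.
Neither Q = true nor Q = false works.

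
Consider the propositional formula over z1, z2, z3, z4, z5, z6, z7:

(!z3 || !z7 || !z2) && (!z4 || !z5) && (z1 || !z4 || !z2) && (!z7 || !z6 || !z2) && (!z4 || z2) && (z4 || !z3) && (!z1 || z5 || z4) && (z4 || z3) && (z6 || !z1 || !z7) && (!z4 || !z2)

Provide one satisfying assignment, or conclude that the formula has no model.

Case z4 = false:
From the singleton clause (!z3), z3 = false.
Now (z3) is unsatisfied and unit — conflict.
So z4 must be the other value — set z4 = true.
From the singleton clause (!z5), z5 = false.
From the singleton clause (z2), z2 = true.
Now (!z2) is unsatisfied and unit — conflict.
Neither z4 = true nor z4 = false works.

UNSATISFIABLE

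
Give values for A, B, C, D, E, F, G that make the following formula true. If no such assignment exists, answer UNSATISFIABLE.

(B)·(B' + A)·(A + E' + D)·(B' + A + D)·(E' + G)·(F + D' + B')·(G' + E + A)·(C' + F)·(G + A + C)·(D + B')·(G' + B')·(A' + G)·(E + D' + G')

(B) alone gives B = 1.
(A) alone gives A = 1.
(D) alone gives D = 1.
(F) alone gives F = 1.
(G') alone gives G = 0.
That conflicts with the unit clause (G).

UNSATISFIABLE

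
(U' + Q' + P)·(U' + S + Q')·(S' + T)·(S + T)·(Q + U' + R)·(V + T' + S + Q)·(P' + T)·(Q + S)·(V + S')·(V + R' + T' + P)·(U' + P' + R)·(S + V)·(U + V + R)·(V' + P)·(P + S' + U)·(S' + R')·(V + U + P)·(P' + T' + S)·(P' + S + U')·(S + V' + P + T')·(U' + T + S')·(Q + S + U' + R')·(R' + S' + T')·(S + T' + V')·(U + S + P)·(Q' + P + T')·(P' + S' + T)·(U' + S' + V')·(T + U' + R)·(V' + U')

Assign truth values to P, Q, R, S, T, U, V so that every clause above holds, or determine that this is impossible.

P: 1, Q: 1, R: 0, S: 1, T: 1, U: 0, V: 1

Branch on S: set S = 1.
The clause (T) is unit, so T = 1.
The clause (V) is unit, so V = 1.
The clause (P) is unit, so P = 1.
The clause (R') is unit, so R = 0.
The clause (U') is unit, so U = 0.
Every clause is now satisfied; Q is unconstrained.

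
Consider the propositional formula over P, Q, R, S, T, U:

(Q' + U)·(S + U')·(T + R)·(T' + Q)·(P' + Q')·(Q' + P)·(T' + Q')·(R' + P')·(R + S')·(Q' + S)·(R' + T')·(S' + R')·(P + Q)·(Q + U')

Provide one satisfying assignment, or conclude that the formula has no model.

UNSATISFIABLE

Try Q = 0.
(T') alone gives T = 0.
(R) alone gives R = 1.
(P') alone gives P = 0.
Now (P) is unsatisfied and unit — conflict.
That branch fails; take Q = 1 instead.
(U) alone gives U = 1.
(S) alone gives S = 1.
(P') alone gives P = 0.
Now (P) is unsatisfied and unit — conflict.
Both values of Q lead to a conflict.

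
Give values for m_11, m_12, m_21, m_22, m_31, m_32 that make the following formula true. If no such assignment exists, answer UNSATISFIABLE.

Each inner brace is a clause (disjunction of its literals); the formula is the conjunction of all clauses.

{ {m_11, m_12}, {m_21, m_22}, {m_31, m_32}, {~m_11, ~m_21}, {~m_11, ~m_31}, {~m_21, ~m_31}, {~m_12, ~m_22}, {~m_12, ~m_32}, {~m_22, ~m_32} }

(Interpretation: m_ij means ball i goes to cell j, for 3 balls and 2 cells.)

UNSATISFIABLE

Try m_11 = 1.
The clause (~m_21) is unit, so m_21 = 0.
The clause (m_22) is unit, so m_22 = 1.
The clause (~m_31) is unit, so m_31 = 0.
The clause (m_32) is unit, so m_32 = 1.
Now (~m_32) is unsatisfied and unit — conflict.
That branch fails; take m_11 = 0 instead.
The clause (m_12) is unit, so m_12 = 1.
The clause (~m_22) is unit, so m_22 = 0.
The clause (m_21) is unit, so m_21 = 1.
The clause (~m_31) is unit, so m_31 = 0.
The clause (m_32) is unit, so m_32 = 1.
Now (~m_32) is unsatisfied and unit — conflict.
Both values of m_11 lead to a conflict.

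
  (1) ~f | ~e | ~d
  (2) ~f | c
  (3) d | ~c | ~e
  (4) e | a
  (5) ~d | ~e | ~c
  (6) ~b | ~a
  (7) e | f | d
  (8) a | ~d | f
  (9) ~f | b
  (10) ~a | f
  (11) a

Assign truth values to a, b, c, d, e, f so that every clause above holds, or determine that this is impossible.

UNSATISFIABLE

Unit clause (a) forces a = 1.
Unit clause (~b) forces b = 0.
Unit clause (~f) forces f = 0.
Now (f) is unsatisfied and unit — conflict.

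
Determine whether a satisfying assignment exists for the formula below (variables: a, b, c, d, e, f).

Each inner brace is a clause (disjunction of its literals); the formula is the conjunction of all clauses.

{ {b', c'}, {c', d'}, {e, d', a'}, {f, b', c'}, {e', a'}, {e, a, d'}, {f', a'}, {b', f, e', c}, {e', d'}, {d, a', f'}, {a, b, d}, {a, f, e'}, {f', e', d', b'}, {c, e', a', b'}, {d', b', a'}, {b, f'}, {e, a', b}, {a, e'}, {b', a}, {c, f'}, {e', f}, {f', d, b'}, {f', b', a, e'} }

Branch on b: set b = 1.
From the singleton clause (c'), c = 0.
From the singleton clause (a), a = 1.
From the singleton clause (e'), e = 0.
From the singleton clause (d'), d = 0.
From the singleton clause (f'), f = 0.
This assignment satisfies each clause.
A satisfying assignment: a=1; b=1; c=0; d=0; e=0; f=0.

Yes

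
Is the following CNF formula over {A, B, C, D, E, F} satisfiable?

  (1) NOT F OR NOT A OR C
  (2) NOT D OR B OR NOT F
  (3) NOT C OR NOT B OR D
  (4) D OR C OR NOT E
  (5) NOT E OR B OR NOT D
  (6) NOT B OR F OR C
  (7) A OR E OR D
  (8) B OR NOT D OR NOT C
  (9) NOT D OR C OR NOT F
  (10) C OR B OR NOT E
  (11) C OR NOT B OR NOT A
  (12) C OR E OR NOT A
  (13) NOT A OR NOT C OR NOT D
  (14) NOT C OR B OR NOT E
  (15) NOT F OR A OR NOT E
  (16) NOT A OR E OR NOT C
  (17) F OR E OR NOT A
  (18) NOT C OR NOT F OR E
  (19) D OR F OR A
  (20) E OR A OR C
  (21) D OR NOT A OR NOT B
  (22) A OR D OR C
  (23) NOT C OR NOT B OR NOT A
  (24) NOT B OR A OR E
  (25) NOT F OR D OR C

Satisfiable

Suppose F = false.
Suppose B = true.
(C) alone gives C = true.
(D) alone gives D = true.
(NOT A) alone gives A = false.
(E) alone gives E = true.
All clauses are satisfied.
A satisfying assignment: A=false, B=true, C=true, D=true, E=true, F=false.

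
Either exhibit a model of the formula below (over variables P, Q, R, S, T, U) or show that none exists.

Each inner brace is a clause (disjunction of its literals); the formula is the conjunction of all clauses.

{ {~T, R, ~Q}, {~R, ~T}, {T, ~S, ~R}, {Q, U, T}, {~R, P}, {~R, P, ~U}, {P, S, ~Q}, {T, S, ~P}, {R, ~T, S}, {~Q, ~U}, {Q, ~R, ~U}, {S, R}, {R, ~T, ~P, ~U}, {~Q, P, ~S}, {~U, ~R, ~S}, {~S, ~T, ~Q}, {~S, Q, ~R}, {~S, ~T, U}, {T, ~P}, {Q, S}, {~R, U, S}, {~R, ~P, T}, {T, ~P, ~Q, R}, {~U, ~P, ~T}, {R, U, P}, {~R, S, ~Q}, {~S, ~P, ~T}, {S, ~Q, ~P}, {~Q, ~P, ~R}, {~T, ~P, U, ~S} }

Try R = 0.
From the singleton clause (S), S = 1.
Try T = 1.
From the singleton clause (~Q), Q = 0.
From the singleton clause (U), U = 1.
From the singleton clause (~P), P = 0.
This assignment satisfies each clause.

P ↦ 0, Q ↦ 0, R ↦ 0, S ↦ 1, T ↦ 1, U ↦ 1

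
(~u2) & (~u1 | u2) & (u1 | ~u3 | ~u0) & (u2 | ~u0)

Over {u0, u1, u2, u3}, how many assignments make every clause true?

2

There are 2^4 = 16 truth assignments over (u0, u1, u2, u3).
Split on u3. With u3 = 1, the clauses containing u3 are satisfied and ~u3 drops from the rest; 1 of the 2^3 = 8 assignments to the other variables satisfy what remains.
With u3 = 0, by the same count on the reduced clause set, 1 assignment works.
(One model: u0=F, u1=F, u2=F, u3=F.)
Total: 1 + 1 = 2.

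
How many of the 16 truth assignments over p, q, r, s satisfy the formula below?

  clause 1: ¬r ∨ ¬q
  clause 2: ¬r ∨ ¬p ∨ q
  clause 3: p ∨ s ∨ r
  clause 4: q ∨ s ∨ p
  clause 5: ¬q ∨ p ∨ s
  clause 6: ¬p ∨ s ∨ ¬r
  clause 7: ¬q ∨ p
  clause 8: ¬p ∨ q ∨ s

There are 2^4 = 16 truth assignments over (p, q, r, s).
Split on r. With r = True, the clauses containing r are satisfied and ¬r drops from the rest; 1 of the 2^3 = 8 assignments to the other variables satisfy what remains.
With r = False, by the same count on the reduced clause set, 4 assignments work.
Total: 1 + 4 = 5.

5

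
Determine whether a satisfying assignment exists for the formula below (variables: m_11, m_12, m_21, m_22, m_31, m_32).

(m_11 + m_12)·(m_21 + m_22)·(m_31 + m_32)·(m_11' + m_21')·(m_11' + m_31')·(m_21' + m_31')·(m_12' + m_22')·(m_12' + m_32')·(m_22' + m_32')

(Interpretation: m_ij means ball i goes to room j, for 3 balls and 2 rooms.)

Try m_11 = 1.
Unit clause (m_21') forces m_21 = 0.
Unit clause (m_22) forces m_22 = 1.
Unit clause (m_31') forces m_31 = 0.
Unit clause (m_32) forces m_32 = 1.
That conflicts with the unit clause (m_32').
So m_11 must be the other value — set m_11 = 0.
Unit clause (m_12) forces m_12 = 1.
Unit clause (m_22') forces m_22 = 0.
Unit clause (m_21) forces m_21 = 1.
Unit clause (m_31') forces m_31 = 0.
Unit clause (m_32) forces m_32 = 1.
That conflicts with the unit clause (m_32').
Neither m_11 = 1 nor m_11 = 0 works.
No assignment satisfies every clause.

No, unsatisfiable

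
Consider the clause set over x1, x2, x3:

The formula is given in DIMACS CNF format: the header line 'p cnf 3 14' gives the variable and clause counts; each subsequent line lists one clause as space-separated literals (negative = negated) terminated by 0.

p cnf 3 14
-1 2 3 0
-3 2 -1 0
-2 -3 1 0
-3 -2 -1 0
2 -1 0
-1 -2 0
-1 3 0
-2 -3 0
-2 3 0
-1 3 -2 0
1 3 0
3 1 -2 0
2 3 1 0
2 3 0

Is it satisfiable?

Case x2 = False:
The clause (¬x1) is unit, so x1 = False.
The clause (x3) is unit, so x3 = True.
All clauses are satisfied.
A satisfying assignment: x1: False, x2: False, x3: True.

Yes, satisfiable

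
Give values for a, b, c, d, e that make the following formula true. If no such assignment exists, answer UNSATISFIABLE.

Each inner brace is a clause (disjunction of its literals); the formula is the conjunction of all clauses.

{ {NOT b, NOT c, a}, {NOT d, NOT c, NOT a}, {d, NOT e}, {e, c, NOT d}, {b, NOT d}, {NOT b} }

a=true, b=false, c=true, d=false, e=false

From the singleton clause (NOT b), b = false.
From the singleton clause (NOT d), d = false.
From the singleton clause (NOT e), e = false.
No clause remains; a, c are free.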